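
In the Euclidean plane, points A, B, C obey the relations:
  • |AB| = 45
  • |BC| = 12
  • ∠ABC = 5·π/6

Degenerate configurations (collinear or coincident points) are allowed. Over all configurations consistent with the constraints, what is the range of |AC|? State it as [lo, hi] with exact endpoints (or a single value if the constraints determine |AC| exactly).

|AC| = 3·√(60·√(3) + 241)  (≈ 55.7163)

|AB| ∈ {45}
|BC| ∈ {12}
|AC| ∈ {3·√(60·√(3) + 241)}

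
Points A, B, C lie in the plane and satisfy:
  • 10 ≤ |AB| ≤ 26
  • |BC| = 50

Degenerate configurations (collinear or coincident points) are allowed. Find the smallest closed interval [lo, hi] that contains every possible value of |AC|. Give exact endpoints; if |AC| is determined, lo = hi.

|AB| ∈ [10, 26]
|BC| ∈ {50}
|AC| ∈ [24, 76]

|AC| ∈ [24, 76]  (≈ [24.0000, 76.0000])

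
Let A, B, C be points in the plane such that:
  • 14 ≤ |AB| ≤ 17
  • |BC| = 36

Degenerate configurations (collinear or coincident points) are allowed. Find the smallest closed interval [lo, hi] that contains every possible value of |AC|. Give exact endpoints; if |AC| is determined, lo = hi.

|AC| ∈ [19, 53]  (≈ [19.0000, 53.0000])

|AB| ∈ [14, 17]
|BC| ∈ {36}
|AC| ∈ [19, 53]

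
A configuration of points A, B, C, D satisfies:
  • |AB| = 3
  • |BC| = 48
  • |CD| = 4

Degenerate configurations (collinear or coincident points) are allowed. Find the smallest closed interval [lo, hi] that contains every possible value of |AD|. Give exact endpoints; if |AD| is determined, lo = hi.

|AB| ∈ {3}
|BC| ∈ {48}
|CD| ∈ {4}
|AC| ∈ [45, 51]
|BD| ∈ [44, 52]
|AD| ∈ [41, 55]

|AD| ∈ [41, 55]  (≈ [41.0000, 55.0000])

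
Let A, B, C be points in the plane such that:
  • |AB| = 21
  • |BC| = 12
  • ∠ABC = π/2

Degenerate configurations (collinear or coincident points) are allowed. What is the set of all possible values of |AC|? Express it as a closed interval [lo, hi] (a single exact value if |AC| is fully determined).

|AB| ∈ {21}
|BC| ∈ {12}
|AC| ∈ {3·√(65)}

|AC| = 3·√(65)  (≈ 24.1868)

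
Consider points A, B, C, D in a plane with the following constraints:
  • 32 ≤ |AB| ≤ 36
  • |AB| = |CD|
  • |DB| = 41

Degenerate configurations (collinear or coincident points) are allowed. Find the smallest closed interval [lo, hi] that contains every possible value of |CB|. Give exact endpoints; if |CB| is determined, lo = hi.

|CB| ∈ [5, 77]  (≈ [5.0000, 77.0000])

|AB| ∈ [32, 36]
|BD| ∈ {41}
|CD| ∈ [32, 36]
|AD| ∈ [5, 77]
|BC| ∈ [5, 77]
|AC| ∈ [0, 113]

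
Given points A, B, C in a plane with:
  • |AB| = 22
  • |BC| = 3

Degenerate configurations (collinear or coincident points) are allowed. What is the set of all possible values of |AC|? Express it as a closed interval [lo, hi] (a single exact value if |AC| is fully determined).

|AB| ∈ {22}
|BC| ∈ {3}
|AC| ∈ [19, 25]

|AC| ∈ [19, 25]  (≈ [19.0000, 25.0000])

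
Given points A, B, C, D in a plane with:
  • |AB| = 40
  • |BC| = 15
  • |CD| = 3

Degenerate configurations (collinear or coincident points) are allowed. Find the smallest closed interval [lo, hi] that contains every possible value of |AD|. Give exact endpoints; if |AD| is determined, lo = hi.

|AD| ∈ [22, 58]  (≈ [22.0000, 58.0000])

|AB| ∈ {40}
|BC| ∈ {15}
|CD| ∈ {3}
|AC| ∈ [25, 55]
|BD| ∈ [12, 18]
|AD| ∈ [22, 58]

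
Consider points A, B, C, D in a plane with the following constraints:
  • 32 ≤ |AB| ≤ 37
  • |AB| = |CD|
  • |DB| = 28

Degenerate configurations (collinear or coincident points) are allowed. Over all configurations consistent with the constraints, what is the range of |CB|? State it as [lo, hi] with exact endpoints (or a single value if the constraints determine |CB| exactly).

|CB| ∈ [4, 65]  (≈ [4.0000, 65.0000])

|AB| ∈ [32, 37]
|BD| ∈ {28}
|CD| ∈ [32, 37]
|AD| ∈ [4, 65]
|BC| ∈ [4, 65]
|AC| ∈ [0, 102]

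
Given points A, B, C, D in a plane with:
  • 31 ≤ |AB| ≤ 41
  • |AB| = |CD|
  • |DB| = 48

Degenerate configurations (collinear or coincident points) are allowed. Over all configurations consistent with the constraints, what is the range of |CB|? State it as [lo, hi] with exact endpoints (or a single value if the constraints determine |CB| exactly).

|AB| ∈ [31, 41]
|BD| ∈ {48}
|CD| ∈ [31, 41]
|AD| ∈ [7, 89]
|BC| ∈ [7, 89]
|AC| ∈ [0, 130]

|CB| ∈ [7, 89]  (≈ [7.0000, 89.0000])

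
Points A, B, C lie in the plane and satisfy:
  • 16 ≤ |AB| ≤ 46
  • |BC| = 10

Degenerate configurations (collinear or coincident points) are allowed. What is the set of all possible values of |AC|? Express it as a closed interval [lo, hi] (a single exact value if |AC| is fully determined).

|AB| ∈ [16, 46]
|BC| ∈ {10}
|AC| ∈ [6, 56]

|AC| ∈ [6, 56]  (≈ [6.0000, 56.0000])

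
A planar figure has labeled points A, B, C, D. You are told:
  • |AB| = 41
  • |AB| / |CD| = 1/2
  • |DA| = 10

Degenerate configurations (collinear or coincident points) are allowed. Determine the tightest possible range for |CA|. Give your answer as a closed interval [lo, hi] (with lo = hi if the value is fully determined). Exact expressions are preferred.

|CA| ∈ [72, 92]  (≈ [72.0000, 92.0000])

|AB| ∈ {41}
|AD| ∈ {10}
|CD| ∈ {82}
|BD| ∈ [31, 51]
|AC| ∈ [72, 92]
|BC| ∈ [31, 133]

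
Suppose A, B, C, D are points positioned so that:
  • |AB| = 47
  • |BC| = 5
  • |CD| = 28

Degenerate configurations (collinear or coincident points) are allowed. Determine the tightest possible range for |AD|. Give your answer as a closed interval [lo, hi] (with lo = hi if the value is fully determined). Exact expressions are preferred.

|AD| ∈ [14, 80]  (≈ [14.0000, 80.0000])

|AB| ∈ {47}
|BC| ∈ {5}
|CD| ∈ {28}
|AC| ∈ [42, 52]
|BD| ∈ [23, 33]
|AD| ∈ [14, 80]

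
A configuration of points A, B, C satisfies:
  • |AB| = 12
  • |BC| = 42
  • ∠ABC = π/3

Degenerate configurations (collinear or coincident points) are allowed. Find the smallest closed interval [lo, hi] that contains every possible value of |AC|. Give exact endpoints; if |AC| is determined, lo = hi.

|AB| ∈ {12}
|BC| ∈ {42}
|AC| ∈ {6·√(39)}

|AC| = 6·√(39)  (≈ 37.4700)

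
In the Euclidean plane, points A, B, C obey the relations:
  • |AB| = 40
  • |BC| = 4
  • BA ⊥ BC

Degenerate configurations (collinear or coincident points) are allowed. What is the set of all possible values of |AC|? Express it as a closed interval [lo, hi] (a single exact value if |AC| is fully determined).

|AB| ∈ {40}
|BC| ∈ {4}
|AC| ∈ {4·√(101)}

|AC| = 4·√(101)  (≈ 40.1995)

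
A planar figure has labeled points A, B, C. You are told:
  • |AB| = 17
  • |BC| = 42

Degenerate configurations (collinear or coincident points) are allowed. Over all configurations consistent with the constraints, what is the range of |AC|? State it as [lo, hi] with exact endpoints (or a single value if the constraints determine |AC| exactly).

|AB| ∈ {17}
|BC| ∈ {42}
|AC| ∈ [25, 59]

|AC| ∈ [25, 59]  (≈ [25.0000, 59.0000])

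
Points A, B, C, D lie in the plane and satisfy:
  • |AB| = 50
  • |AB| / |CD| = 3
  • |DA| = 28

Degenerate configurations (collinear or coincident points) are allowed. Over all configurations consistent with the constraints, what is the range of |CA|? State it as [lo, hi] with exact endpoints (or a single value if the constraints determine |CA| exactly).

|AB| ∈ {50}
|AD| ∈ {28}
|CD| ∈ {50/3}
|BD| ∈ [22, 78]
|AC| ∈ [34/3, 134/3]
|BC| ∈ [16/3, 284/3]

|CA| ∈ [34/3, 134/3]  (≈ [11.3333, 44.6667])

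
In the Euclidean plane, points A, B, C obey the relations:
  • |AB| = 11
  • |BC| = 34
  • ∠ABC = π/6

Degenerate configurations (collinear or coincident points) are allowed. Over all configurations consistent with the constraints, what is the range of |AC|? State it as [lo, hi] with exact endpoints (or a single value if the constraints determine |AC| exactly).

|AC| = √(1277 - 374·√(3))  (≈ 25.0841)

|AB| ∈ {11}
|BC| ∈ {34}
|AC| ∈ {√(1277 - 374·√(3))}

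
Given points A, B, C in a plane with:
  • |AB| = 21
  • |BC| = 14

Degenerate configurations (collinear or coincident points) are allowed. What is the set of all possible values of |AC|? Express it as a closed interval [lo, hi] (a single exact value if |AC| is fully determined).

|AC| ∈ [7, 35]  (≈ [7.0000, 35.0000])

|AB| ∈ {21}
|BC| ∈ {14}
|AC| ∈ [7, 35]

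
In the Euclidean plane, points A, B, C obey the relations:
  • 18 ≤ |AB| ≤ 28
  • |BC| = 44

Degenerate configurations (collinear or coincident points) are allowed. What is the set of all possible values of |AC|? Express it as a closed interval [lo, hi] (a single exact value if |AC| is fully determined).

|AB| ∈ [18, 28]
|BC| ∈ {44}
|AC| ∈ [16, 72]

|AC| ∈ [16, 72]  (≈ [16.0000, 72.0000])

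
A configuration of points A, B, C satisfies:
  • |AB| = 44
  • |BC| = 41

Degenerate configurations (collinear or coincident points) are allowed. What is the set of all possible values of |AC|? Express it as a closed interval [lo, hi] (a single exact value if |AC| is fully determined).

|AB| ∈ {44}
|BC| ∈ {41}
|AC| ∈ [3, 85]

|AC| ∈ [3, 85]  (≈ [3.0000, 85.0000])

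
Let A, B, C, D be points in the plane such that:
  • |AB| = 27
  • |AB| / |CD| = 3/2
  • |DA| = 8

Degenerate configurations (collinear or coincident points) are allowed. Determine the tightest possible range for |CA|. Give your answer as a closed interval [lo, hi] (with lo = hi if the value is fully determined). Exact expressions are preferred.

|CA| ∈ [10, 26]  (≈ [10.0000, 26.0000])

|AB| ∈ {27}
|AD| ∈ {8}
|CD| ∈ {18}
|BD| ∈ [19, 35]
|AC| ∈ [10, 26]
|BC| ∈ [1, 53]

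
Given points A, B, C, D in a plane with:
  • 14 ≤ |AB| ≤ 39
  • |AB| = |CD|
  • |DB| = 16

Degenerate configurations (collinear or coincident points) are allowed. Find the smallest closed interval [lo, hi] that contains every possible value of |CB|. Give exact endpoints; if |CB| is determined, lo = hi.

|CB| ∈ [0, 55]  (≈ [0.0000, 55.0000])

|AB| ∈ [14, 39]
|BD| ∈ {16}
|CD| ∈ [14, 39]
|AD| ∈ [0, 55]
|BC| ∈ [0, 55]
|AC| ∈ [0, 94]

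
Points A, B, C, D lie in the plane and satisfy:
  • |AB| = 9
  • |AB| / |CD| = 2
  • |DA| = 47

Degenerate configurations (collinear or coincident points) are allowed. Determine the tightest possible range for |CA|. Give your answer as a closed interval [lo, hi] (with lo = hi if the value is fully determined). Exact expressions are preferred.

|AB| ∈ {9}
|AD| ∈ {47}
|CD| ∈ {9/2}
|BD| ∈ [38, 56]
|AC| ∈ [85/2, 103/2]
|BC| ∈ [67/2, 121/2]

|CA| ∈ [85/2, 103/2]  (≈ [42.5000, 51.5000])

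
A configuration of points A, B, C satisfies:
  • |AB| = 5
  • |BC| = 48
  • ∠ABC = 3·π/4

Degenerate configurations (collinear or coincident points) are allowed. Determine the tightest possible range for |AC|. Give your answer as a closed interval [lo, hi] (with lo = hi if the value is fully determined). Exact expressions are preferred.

|AC| = √(240·√(2) + 2329)  (≈ 51.6567)

|AB| ∈ {5}
|BC| ∈ {48}
|AC| ∈ {√(240·√(2) + 2329)}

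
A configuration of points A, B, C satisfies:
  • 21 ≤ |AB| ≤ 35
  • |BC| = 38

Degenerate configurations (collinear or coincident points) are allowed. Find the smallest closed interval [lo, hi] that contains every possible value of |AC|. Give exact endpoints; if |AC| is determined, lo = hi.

|AB| ∈ [21, 35]
|BC| ∈ {38}
|AC| ∈ [3, 73]

|AC| ∈ [3, 73]  (≈ [3.0000, 73.0000])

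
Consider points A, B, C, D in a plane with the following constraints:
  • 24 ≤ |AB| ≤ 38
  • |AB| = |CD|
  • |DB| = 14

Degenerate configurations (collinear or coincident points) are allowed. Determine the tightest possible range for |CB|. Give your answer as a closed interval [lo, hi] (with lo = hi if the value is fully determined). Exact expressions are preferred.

|AB| ∈ [24, 38]
|BD| ∈ {14}
|CD| ∈ [24, 38]
|AD| ∈ [10, 52]
|BC| ∈ [10, 52]
|AC| ∈ [0, 90]

|CB| ∈ [10, 52]  (≈ [10.0000, 52.0000])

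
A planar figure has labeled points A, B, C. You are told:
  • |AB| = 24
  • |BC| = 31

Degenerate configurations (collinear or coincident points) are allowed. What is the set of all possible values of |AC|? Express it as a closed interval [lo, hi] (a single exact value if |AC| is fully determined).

|AC| ∈ [7, 55]  (≈ [7.0000, 55.0000])

|AB| ∈ {24}
|BC| ∈ {31}
|AC| ∈ [7, 55]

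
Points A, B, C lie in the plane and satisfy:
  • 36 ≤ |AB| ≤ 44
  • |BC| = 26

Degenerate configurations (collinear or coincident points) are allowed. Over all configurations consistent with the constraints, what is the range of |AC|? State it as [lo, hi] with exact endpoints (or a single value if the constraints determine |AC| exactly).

|AB| ∈ [36, 44]
|BC| ∈ {26}
|AC| ∈ [10, 70]

|AC| ∈ [10, 70]  (≈ [10.0000, 70.0000])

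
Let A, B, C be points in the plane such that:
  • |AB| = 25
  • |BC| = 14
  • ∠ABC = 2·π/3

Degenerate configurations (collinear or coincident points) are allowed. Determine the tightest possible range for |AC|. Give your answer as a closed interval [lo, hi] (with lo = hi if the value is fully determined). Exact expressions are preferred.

|AC| = √(1171)  (≈ 34.2199)

|AB| ∈ {25}
|BC| ∈ {14}
|AC| ∈ {√(1171)}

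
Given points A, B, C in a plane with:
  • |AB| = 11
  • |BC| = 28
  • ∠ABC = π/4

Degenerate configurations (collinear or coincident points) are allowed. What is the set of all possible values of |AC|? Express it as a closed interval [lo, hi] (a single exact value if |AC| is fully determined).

|AC| = √(905 - 308·√(2))  (≈ 21.6662)

|AB| ∈ {11}
|BC| ∈ {28}
|AC| ∈ {√(905 - 308·√(2))}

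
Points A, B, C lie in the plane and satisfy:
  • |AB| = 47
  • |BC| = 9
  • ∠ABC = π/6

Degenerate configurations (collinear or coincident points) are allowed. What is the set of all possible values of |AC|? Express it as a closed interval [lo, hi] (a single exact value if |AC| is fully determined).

|AB| ∈ {47}
|BC| ∈ {9}
|AC| ∈ {√(2290 - 423·√(3))}

|AC| = √(2290 - 423·√(3))  (≈ 39.4632)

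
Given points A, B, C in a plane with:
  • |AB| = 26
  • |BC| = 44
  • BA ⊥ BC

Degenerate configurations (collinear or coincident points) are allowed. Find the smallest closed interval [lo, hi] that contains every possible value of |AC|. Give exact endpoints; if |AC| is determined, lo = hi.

|AC| = 2·√(653)  (≈ 51.1077)

|AB| ∈ {26}
|BC| ∈ {44}
|AC| ∈ {2·√(653)}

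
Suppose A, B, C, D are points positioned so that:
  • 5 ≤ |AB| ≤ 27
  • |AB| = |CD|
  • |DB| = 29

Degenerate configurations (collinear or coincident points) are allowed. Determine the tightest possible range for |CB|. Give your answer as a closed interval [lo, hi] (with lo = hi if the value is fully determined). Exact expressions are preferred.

|CB| ∈ [2, 56]  (≈ [2.0000, 56.0000])

|AB| ∈ [5, 27]
|BD| ∈ {29}
|CD| ∈ [5, 27]
|AD| ∈ [2, 56]
|BC| ∈ [2, 56]
|AC| ∈ [0, 83]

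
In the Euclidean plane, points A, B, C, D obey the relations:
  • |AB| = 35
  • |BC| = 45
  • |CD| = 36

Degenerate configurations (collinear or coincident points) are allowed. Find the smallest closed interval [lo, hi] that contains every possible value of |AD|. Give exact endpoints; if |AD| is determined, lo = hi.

|AB| ∈ {35}
|BC| ∈ {45}
|CD| ∈ {36}
|AC| ∈ [10, 80]
|BD| ∈ [9, 81]
|AD| ∈ [0, 116]

|AD| ∈ [0, 116]  (≈ [0.0000, 116.0000])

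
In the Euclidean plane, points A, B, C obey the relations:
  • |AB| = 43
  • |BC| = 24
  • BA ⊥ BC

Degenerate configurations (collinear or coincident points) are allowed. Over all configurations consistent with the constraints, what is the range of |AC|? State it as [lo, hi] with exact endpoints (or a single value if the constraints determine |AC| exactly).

|AB| ∈ {43}
|BC| ∈ {24}
|AC| ∈ {5·√(97)}

|AC| = 5·√(97)  (≈ 49.2443)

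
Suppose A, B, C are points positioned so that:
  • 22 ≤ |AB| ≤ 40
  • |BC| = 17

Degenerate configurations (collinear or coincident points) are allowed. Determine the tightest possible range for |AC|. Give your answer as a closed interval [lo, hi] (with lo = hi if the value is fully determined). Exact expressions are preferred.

|AB| ∈ [22, 40]
|BC| ∈ {17}
|AC| ∈ [5, 57]

|AC| ∈ [5, 57]  (≈ [5.0000, 57.0000])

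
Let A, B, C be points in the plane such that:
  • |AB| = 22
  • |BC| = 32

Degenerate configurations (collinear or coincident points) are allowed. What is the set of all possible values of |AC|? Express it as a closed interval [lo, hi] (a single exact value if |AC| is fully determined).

|AB| ∈ {22}
|BC| ∈ {32}
|AC| ∈ [10, 54]

|AC| ∈ [10, 54]  (≈ [10.0000, 54.0000])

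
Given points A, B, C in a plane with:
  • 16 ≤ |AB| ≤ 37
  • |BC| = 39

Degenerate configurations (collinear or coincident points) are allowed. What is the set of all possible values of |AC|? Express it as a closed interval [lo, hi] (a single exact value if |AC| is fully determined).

|AC| ∈ [2, 76]  (≈ [2.0000, 76.0000])

|AB| ∈ [16, 37]
|BC| ∈ {39}
|AC| ∈ [2, 76]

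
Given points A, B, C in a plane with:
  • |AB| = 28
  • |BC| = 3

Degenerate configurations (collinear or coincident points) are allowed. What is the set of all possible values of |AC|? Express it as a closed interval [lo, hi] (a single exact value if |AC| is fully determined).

|AC| ∈ [25, 31]  (≈ [25.0000, 31.0000])

|AB| ∈ {28}
|BC| ∈ {3}
|AC| ∈ [25, 31]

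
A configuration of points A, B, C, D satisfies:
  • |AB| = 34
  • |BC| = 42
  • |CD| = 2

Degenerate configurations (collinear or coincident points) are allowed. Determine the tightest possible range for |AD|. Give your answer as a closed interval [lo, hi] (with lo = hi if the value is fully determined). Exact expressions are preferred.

|AB| ∈ {34}
|BC| ∈ {42}
|CD| ∈ {2}
|AC| ∈ [8, 76]
|BD| ∈ [40, 44]
|AD| ∈ [6, 78]

|AD| ∈ [6, 78]  (≈ [6.0000, 78.0000])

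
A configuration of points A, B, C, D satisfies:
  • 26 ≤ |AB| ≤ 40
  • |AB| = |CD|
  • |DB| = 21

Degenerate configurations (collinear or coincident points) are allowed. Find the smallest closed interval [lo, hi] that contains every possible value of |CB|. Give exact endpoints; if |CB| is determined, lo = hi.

|CB| ∈ [5, 61]  (≈ [5.0000, 61.0000])

|AB| ∈ [26, 40]
|BD| ∈ {21}
|CD| ∈ [26, 40]
|AD| ∈ [5, 61]
|BC| ∈ [5, 61]
|AC| ∈ [0, 101]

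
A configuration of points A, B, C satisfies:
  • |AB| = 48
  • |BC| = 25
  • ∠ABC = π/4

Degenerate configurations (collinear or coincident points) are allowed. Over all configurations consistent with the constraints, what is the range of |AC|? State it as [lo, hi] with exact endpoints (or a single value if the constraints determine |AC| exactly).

|AC| = √(2929 - 1200·√(2))  (≈ 35.0991)

|AB| ∈ {48}
|BC| ∈ {25}
|AC| ∈ {√(2929 - 1200·√(2))}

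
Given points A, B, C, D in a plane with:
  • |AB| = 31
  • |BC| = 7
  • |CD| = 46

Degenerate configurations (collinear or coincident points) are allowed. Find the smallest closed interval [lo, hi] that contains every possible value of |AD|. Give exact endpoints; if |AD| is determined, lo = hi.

|AD| ∈ [8, 84]  (≈ [8.0000, 84.0000])

|AB| ∈ {31}
|BC| ∈ {7}
|CD| ∈ {46}
|AC| ∈ [24, 38]
|BD| ∈ [39, 53]
|AD| ∈ [8, 84]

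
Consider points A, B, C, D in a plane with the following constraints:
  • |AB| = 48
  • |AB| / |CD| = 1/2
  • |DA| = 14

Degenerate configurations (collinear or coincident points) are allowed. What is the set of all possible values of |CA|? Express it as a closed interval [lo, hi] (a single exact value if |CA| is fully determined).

|CA| ∈ [82, 110]  (≈ [82.0000, 110.0000])

|AB| ∈ {48}
|AD| ∈ {14}
|CD| ∈ {96}
|BD| ∈ [34, 62]
|AC| ∈ [82, 110]
|BC| ∈ [34, 158]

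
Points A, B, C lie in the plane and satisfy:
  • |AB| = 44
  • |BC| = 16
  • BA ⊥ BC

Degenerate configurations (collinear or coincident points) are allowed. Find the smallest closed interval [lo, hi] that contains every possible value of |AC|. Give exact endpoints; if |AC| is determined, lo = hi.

|AB| ∈ {44}
|BC| ∈ {16}
|AC| ∈ {4·√(137)}

|AC| = 4·√(137)  (≈ 46.8188)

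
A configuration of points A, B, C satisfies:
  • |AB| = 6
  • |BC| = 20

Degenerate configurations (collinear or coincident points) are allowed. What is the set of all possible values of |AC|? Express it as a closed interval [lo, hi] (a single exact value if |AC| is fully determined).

|AB| ∈ {6}
|BC| ∈ {20}
|AC| ∈ [14, 26]

|AC| ∈ [14, 26]  (≈ [14.0000, 26.0000])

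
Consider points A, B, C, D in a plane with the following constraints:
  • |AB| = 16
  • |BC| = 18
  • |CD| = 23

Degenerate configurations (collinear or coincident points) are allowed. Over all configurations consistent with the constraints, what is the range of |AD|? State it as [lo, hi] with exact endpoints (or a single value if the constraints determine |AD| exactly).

|AD| ∈ [0, 57]  (≈ [0.0000, 57.0000])

|AB| ∈ {16}
|BC| ∈ {18}
|CD| ∈ {23}
|AC| ∈ [2, 34]
|BD| ∈ [5, 41]
|AD| ∈ [0, 57]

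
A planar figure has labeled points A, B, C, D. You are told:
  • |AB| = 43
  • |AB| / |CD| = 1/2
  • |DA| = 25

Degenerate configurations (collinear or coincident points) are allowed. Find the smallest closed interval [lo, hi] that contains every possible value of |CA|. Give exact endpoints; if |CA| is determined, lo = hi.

|AB| ∈ {43}
|AD| ∈ {25}
|CD| ∈ {86}
|BD| ∈ [18, 68]
|AC| ∈ [61, 111]
|BC| ∈ [18, 154]

|CA| ∈ [61, 111]  (≈ [61.0000, 111.0000])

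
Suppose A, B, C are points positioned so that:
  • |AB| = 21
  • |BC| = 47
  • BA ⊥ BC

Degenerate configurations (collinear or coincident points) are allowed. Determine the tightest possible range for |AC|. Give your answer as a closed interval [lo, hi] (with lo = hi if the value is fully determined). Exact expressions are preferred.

|AB| ∈ {21}
|BC| ∈ {47}
|AC| ∈ {5·√(106)}

|AC| = 5·√(106)  (≈ 51.4782)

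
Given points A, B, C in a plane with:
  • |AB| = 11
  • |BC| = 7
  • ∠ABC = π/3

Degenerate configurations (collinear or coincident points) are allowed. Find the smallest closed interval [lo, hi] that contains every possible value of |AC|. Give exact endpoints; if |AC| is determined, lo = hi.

|AC| = √(93)  (≈ 9.6437)

|AB| ∈ {11}
|BC| ∈ {7}
|AC| ∈ {√(93)}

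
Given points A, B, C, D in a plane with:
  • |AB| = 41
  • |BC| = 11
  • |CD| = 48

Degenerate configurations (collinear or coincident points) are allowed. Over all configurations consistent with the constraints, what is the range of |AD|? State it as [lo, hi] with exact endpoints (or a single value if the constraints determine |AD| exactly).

|AD| ∈ [0, 100]  (≈ [0.0000, 100.0000])

|AB| ∈ {41}
|BC| ∈ {11}
|CD| ∈ {48}
|AC| ∈ [30, 52]
|BD| ∈ [37, 59]
|AD| ∈ [0, 100]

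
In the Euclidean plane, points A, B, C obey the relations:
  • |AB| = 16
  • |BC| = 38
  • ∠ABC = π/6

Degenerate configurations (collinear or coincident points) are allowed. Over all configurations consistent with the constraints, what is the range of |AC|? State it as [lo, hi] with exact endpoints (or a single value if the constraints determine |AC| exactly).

|AC| = 2·√(425 - 152·√(3))  (≈ 25.4345)

|AB| ∈ {16}
|BC| ∈ {38}
|AC| ∈ {2·√(425 - 152·√(3))}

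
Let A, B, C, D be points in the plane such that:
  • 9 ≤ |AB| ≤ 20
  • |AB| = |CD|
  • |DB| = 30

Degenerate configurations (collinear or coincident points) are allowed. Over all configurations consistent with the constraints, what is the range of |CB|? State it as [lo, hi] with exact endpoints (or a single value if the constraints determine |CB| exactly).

|CB| ∈ [10, 50]  (≈ [10.0000, 50.0000])

|AB| ∈ [9, 20]
|BD| ∈ {30}
|CD| ∈ [9, 20]
|AD| ∈ [10, 50]
|BC| ∈ [10, 50]
|AC| ∈ [0, 70]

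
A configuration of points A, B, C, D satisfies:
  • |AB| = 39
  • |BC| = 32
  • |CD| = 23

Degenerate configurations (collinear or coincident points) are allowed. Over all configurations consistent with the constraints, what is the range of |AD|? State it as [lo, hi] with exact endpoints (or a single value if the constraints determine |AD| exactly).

|AD| ∈ [0, 94]  (≈ [0.0000, 94.0000])

|AB| ∈ {39}
|BC| ∈ {32}
|CD| ∈ {23}
|AC| ∈ [7, 71]
|BD| ∈ [9, 55]
|AD| ∈ [0, 94]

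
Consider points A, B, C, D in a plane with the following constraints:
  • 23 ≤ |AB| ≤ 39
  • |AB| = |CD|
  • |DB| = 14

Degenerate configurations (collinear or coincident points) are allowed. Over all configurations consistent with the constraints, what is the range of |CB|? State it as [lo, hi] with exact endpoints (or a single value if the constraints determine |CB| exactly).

|AB| ∈ [23, 39]
|BD| ∈ {14}
|CD| ∈ [23, 39]
|AD| ∈ [9, 53]
|BC| ∈ [9, 53]
|AC| ∈ [0, 92]

|CB| ∈ [9, 53]  (≈ [9.0000, 53.0000])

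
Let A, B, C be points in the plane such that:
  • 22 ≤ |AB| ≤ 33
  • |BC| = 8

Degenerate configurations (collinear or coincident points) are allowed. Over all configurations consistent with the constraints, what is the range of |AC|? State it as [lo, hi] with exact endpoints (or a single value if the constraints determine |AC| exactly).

|AC| ∈ [14, 41]  (≈ [14.0000, 41.0000])

|AB| ∈ [22, 33]
|BC| ∈ {8}
|AC| ∈ [14, 41]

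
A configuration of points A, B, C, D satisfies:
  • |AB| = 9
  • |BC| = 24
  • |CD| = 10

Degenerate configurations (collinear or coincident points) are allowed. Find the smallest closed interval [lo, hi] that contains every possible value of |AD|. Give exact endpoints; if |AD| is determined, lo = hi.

|AB| ∈ {9}
|BC| ∈ {24}
|CD| ∈ {10}
|AC| ∈ [15, 33]
|BD| ∈ [14, 34]
|AD| ∈ [5, 43]

|AD| ∈ [5, 43]  (≈ [5.0000, 43.0000])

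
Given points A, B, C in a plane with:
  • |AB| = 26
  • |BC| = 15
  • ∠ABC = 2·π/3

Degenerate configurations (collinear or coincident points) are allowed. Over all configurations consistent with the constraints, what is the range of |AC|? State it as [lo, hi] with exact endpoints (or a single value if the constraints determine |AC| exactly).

|AC| = √(1291)  (≈ 35.9305)

|AB| ∈ {26}
|BC| ∈ {15}
|AC| ∈ {√(1291)}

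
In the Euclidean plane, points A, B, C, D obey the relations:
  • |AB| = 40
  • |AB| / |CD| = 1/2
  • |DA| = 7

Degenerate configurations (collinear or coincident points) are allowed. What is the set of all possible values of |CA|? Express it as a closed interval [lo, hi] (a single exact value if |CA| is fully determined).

|AB| ∈ {40}
|AD| ∈ {7}
|CD| ∈ {80}
|BD| ∈ [33, 47]
|AC| ∈ [73, 87]
|BC| ∈ [33, 127]

|CA| ∈ [73, 87]  (≈ [73.0000, 87.0000])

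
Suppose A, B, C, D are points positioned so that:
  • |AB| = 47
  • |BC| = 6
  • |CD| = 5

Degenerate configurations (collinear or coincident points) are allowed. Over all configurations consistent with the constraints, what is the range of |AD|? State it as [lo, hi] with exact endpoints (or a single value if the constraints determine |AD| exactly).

|AD| ∈ [36, 58]  (≈ [36.0000, 58.0000])

|AB| ∈ {47}
|BC| ∈ {6}
|CD| ∈ {5}
|AC| ∈ [41, 53]
|BD| ∈ [1, 11]
|AD| ∈ [36, 58]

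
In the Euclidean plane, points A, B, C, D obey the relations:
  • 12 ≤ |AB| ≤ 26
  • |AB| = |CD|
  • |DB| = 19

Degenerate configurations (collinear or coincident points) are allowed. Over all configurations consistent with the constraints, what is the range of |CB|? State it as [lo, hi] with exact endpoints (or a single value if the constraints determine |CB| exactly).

|AB| ∈ [12, 26]
|BD| ∈ {19}
|CD| ∈ [12, 26]
|AD| ∈ [0, 45]
|BC| ∈ [0, 45]
|AC| ∈ [0, 71]

|CB| ∈ [0, 45]  (≈ [0.0000, 45.0000])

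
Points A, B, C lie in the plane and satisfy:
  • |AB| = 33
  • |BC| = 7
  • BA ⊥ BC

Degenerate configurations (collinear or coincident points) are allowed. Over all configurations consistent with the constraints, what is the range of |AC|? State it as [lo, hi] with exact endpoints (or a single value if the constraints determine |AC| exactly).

|AC| = √(1138)  (≈ 33.7343)

|AB| ∈ {33}
|BC| ∈ {7}
|AC| ∈ {√(1138)}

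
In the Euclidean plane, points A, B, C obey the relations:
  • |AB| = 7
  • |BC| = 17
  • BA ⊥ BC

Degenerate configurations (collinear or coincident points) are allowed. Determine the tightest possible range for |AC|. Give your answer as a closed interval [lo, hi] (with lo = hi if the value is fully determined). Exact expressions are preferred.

|AB| ∈ {7}
|BC| ∈ {17}
|AC| ∈ {13·√(2)}

|AC| = 13·√(2)  (≈ 18.3848)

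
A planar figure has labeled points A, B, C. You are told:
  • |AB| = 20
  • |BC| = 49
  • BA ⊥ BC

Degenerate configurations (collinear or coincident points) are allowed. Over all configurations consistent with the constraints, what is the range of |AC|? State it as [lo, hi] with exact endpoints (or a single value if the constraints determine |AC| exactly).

|AB| ∈ {20}
|BC| ∈ {49}
|AC| ∈ {√(2801)}

|AC| = √(2801)  (≈ 52.9245)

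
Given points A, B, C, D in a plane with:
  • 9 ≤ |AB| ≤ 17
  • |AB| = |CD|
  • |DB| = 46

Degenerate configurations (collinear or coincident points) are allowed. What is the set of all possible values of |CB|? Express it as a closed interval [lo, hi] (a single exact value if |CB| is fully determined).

|AB| ∈ [9, 17]
|BD| ∈ {46}
|CD| ∈ [9, 17]
|AD| ∈ [29, 63]
|BC| ∈ [29, 63]
|AC| ∈ [12, 80]

|CB| ∈ [29, 63]  (≈ [29.0000, 63.0000])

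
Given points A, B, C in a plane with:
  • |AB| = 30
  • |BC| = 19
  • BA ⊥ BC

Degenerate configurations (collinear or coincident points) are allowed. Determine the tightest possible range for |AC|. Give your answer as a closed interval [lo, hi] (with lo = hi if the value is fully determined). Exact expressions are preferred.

|AB| ∈ {30}
|BC| ∈ {19}
|AC| ∈ {√(1261)}

|AC| = √(1261)  (≈ 35.5106)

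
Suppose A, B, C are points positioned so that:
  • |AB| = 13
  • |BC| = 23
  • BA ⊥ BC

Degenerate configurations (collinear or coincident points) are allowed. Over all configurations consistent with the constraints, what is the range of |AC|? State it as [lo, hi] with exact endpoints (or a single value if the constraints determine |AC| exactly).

|AB| ∈ {13}
|BC| ∈ {23}
|AC| ∈ {√(698)}

|AC| = √(698)  (≈ 26.4197)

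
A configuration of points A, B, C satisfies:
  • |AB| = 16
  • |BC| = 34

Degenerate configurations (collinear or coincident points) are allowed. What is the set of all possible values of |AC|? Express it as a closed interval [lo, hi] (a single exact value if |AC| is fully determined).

|AB| ∈ {16}
|BC| ∈ {34}
|AC| ∈ [18, 50]

|AC| ∈ [18, 50]  (≈ [18.0000, 50.0000])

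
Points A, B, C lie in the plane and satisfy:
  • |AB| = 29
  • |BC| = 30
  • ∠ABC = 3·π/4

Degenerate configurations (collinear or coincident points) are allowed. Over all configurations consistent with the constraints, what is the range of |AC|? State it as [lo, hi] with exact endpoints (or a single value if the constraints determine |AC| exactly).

|AB| ∈ {29}
|BC| ∈ {30}
|AC| ∈ {√(870·√(2) + 1741)}

|AC| = √(870·√(2) + 1741)  (≈ 54.5102)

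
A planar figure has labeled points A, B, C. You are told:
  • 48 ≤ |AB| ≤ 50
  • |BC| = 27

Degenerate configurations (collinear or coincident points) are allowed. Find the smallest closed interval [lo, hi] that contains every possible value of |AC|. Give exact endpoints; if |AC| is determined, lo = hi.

|AB| ∈ [48, 50]
|BC| ∈ {27}
|AC| ∈ [21, 77]

|AC| ∈ [21, 77]  (≈ [21.0000, 77.0000])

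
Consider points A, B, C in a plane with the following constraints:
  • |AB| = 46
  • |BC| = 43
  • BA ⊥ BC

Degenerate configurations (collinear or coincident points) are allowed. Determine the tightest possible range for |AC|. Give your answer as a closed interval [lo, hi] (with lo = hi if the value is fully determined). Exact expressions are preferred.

|AB| ∈ {46}
|BC| ∈ {43}
|AC| ∈ {√(3965)}

|AC| = √(3965)  (≈ 62.9682)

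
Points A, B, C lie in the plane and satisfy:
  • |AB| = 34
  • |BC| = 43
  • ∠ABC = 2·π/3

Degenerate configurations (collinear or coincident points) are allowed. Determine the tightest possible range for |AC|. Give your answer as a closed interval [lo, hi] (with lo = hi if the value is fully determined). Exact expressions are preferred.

|AC| = √(4467)  (≈ 66.8356)

|AB| ∈ {34}
|BC| ∈ {43}
|AC| ∈ {√(4467)}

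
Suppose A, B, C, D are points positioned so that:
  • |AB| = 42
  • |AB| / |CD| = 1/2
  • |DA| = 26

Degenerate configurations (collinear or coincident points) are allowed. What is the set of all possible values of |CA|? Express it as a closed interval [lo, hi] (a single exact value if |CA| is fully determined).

|AB| ∈ {42}
|AD| ∈ {26}
|CD| ∈ {84}
|BD| ∈ [16, 68]
|AC| ∈ [58, 110]
|BC| ∈ [16, 152]

|CA| ∈ [58, 110]  (≈ [58.0000, 110.0000])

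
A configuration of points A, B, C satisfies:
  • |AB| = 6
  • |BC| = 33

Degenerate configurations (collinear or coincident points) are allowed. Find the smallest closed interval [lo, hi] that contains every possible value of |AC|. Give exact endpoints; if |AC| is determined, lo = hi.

|AC| ∈ [27, 39]  (≈ [27.0000, 39.0000])

|AB| ∈ {6}
|BC| ∈ {33}
|AC| ∈ [27, 39]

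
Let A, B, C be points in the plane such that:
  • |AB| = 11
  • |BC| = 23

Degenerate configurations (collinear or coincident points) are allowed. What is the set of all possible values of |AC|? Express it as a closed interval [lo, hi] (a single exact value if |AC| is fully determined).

|AC| ∈ [12, 34]  (≈ [12.0000, 34.0000])

|AB| ∈ {11}
|BC| ∈ {23}
|AC| ∈ [12, 34]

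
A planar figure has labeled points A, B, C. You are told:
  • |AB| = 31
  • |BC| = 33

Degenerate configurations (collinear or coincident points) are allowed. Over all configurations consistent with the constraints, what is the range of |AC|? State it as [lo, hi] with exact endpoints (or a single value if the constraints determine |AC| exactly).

|AB| ∈ {31}
|BC| ∈ {33}
|AC| ∈ [2, 64]

|AC| ∈ [2, 64]  (≈ [2.0000, 64.0000])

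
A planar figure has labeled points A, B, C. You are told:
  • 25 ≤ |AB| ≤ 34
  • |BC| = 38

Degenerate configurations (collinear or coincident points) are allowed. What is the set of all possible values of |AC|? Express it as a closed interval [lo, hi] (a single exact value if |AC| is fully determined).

|AC| ∈ [4, 72]  (≈ [4.0000, 72.0000])

|AB| ∈ [25, 34]
|BC| ∈ {38}
|AC| ∈ [4, 72]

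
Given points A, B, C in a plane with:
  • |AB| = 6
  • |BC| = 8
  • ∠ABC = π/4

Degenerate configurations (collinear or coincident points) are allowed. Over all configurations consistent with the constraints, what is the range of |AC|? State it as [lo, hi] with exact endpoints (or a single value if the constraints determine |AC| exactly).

|AC| = 2·√(25 - 12·√(2))  (≈ 5.6673)

|AB| ∈ {6}
|BC| ∈ {8}
|AC| ∈ {2·√(25 - 12·√(2))}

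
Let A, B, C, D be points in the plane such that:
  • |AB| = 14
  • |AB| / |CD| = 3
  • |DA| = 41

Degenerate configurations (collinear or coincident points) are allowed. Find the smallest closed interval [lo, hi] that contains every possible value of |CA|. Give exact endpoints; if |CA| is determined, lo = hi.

|CA| ∈ [109/3, 137/3]  (≈ [36.3333, 45.6667])

|AB| ∈ {14}
|AD| ∈ {41}
|CD| ∈ {14/3}
|BD| ∈ [27, 55]
|AC| ∈ [109/3, 137/3]
|BC| ∈ [67/3, 179/3]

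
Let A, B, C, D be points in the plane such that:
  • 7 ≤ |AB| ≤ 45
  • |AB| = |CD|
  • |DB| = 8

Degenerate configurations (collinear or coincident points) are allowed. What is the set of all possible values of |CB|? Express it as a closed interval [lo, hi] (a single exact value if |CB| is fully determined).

|AB| ∈ [7, 45]
|BD| ∈ {8}
|CD| ∈ [7, 45]
|AD| ∈ [0, 53]
|BC| ∈ [0, 53]
|AC| ∈ [0, 98]

|CB| ∈ [0, 53]  (≈ [0.0000, 53.0000])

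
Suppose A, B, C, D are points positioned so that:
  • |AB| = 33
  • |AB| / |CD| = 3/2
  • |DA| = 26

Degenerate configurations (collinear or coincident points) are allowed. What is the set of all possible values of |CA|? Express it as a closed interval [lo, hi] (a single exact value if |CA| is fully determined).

|AB| ∈ {33}
|AD| ∈ {26}
|CD| ∈ {22}
|BD| ∈ [7, 59]
|AC| ∈ [4, 48]
|BC| ∈ [0, 81]

|CA| ∈ [4, 48]  (≈ [4.0000, 48.0000])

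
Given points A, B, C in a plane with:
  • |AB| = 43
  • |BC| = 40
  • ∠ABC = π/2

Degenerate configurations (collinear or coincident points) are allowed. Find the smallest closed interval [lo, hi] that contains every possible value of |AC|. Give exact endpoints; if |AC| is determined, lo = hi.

|AC| = √(3449)  (≈ 58.7282)

|AB| ∈ {43}
|BC| ∈ {40}
|AC| ∈ {√(3449)}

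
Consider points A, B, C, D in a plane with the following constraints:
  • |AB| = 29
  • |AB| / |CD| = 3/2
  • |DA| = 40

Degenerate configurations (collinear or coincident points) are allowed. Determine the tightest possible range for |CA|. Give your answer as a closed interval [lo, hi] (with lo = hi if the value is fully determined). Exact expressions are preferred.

|AB| ∈ {29}
|AD| ∈ {40}
|CD| ∈ {58/3}
|BD| ∈ [11, 69]
|AC| ∈ [62/3, 178/3]
|BC| ∈ [0, 265/3]

|CA| ∈ [62/3, 178/3]  (≈ [20.6667, 59.3333])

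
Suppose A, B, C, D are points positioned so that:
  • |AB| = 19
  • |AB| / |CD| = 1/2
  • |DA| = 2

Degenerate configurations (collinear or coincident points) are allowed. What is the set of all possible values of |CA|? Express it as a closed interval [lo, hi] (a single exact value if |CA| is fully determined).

|AB| ∈ {19}
|AD| ∈ {2}
|CD| ∈ {38}
|BD| ∈ [17, 21]
|AC| ∈ [36, 40]
|BC| ∈ [17, 59]

|CA| ∈ [36, 40]  (≈ [36.0000, 40.0000])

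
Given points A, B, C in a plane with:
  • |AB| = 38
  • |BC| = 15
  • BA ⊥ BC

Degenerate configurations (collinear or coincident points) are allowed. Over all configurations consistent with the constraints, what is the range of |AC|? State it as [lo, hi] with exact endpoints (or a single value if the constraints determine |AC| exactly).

|AB| ∈ {38}
|BC| ∈ {15}
|AC| ∈ {√(1669)}

|AC| = √(1669)  (≈ 40.8534)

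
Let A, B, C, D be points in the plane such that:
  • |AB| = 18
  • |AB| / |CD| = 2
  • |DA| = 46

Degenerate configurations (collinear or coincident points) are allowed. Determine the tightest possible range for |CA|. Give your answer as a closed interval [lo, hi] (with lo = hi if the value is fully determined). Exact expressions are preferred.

|CA| ∈ [37, 55]  (≈ [37.0000, 55.0000])

|AB| ∈ {18}
|AD| ∈ {46}
|CD| ∈ {9}
|BD| ∈ [28, 64]
|AC| ∈ [37, 55]
|BC| ∈ [19, 73]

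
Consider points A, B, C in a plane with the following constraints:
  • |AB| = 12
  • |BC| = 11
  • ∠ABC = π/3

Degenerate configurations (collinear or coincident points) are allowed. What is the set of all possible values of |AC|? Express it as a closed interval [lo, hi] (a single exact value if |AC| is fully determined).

|AC| = √(133)  (≈ 11.5326)

|AB| ∈ {12}
|BC| ∈ {11}
|AC| ∈ {√(133)}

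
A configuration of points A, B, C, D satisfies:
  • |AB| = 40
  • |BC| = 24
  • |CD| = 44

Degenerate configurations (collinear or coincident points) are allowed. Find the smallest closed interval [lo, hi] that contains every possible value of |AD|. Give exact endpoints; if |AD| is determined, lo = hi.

|AB| ∈ {40}
|BC| ∈ {24}
|CD| ∈ {44}
|AC| ∈ [16, 64]
|BD| ∈ [20, 68]
|AD| ∈ [0, 108]

|AD| ∈ [0, 108]  (≈ [0.0000, 108.0000])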